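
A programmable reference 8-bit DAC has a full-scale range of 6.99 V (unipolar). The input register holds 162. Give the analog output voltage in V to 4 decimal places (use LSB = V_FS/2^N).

LSB = 6.99 V / 2^8 = 27.305 mV.
V_out = 0 + 162 × 0.0273047 V = 4.42336 V.

4.4234 V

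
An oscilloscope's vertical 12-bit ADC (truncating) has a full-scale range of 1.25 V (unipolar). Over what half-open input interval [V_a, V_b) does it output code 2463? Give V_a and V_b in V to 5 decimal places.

[0.75165 V, 0.75195 V)

LSB = 1.25/2^12 = 305.18 µV.
V_a = V_low + 2463·LSB = 0.751648 V; V_b = V_low + 2464·LSB = 0.751953 V.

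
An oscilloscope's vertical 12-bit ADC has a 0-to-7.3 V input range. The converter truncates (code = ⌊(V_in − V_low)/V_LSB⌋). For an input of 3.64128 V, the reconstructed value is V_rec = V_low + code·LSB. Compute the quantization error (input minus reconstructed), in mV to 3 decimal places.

0.191 mV

One LSB is 7.3 V / 4096 = 1.782 mV.
Scaled input = 2043.1072 LSBs, so code = 2043.
Code 2043 maps back to 0 + 2043×0.00178223 V = 3.6410889 V.
Difference: 0.000191133 V → 0.191 mV.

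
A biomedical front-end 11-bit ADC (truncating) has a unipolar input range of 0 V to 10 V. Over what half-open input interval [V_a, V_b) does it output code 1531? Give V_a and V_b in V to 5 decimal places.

LSB = 10/2^11 = 4.883 mV.
V_a = V_low + 1531·LSB = 7.47559 V; V_b = V_low + 1532·LSB = 7.48047 V.

[7.47559 V, 7.48047 V)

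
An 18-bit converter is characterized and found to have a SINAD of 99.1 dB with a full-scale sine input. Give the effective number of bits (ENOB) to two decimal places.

16.17 bits

ENOB = (SINAD − 1.76) / 6.02 = (99.1 − 1.76)/6.02 = 16.169.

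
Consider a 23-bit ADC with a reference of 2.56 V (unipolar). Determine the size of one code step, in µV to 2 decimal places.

Full-scale span = 2.56 V.
LSB = 2.56 / 2^23 = 2.56 / 8388608 = 3.05176e-07 V = 0.31 µV.

0.31 µV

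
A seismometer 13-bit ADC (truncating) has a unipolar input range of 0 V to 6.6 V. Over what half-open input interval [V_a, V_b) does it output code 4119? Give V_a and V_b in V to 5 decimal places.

LSB = 6.6/2^13 = 0.806 mV.
V_a = V_low + 4119·LSB = 3.31853 V; V_b = V_low + 4120·LSB = 3.31934 V.

[3.31853 V, 3.31934 V)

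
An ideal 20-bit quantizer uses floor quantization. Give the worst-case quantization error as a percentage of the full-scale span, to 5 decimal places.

Truncating → worst-case error = 1 LSB = V_FS/2^20, so 100/1048576 = 9.53674e-05 % of full scale.

0.00010 %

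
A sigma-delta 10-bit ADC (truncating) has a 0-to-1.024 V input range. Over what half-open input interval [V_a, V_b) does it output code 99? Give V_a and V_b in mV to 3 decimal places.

[99.000 mV, 100.000 mV)

LSB = 1.024/2^10 = 1.000 mV.
V_a = V_low + 99·LSB = 0.099 V; V_b = V_low + 100·LSB = 0.1 V.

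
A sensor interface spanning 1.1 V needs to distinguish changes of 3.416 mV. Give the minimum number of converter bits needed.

Number of steps required ≥ 1.1 V / 3.416 mV = 322.01.
Need 2^N ≥ 322.01; 2^8 = 256, 2^9 = 512.
Minimum N = 9.

9 bits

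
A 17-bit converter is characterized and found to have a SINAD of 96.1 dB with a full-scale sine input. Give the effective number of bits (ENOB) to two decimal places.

ENOB = (SINAD − 1.76) / 6.02 = (96.1 − 1.76)/6.02 = 15.671.

15.67 bits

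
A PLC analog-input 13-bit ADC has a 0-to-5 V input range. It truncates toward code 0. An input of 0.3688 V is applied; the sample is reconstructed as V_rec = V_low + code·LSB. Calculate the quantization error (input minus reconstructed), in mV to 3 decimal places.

0.148 mV

One LSB is 5 V / 8192 = 0.610 mV.
Scaled input = 604.2419 LSBs, so code = 604.
V_rec = 0 + 604·0.000610352 = 0.36865234 V.
V_in − V_rec = 0.000147656 V = 0.148 mV.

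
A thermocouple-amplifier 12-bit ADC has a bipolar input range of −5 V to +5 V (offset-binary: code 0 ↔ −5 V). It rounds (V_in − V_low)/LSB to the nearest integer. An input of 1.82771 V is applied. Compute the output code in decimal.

code 2797

Full-scale span = 10 V; LSB = 10/2^12 = 2.441 mV.
(1.82771 − (−5)) / 0.00244141 = 2796.630 LSBs.
round(2796.630) = 2797.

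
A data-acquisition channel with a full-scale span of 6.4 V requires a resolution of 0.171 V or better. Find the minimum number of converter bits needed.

6 bits

Number of steps required ≥ 6.4 V / 0.171 V = 37.43.
Need 2^N ≥ 37.43; 2^5 = 32, 2^6 = 64.
Minimum N = 6.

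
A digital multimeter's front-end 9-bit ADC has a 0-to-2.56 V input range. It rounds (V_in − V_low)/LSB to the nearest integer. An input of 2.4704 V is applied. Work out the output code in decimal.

code 494

LSB = 2.56 V / 512 = 5.000 mV.
Input sits at 494.080 steps above V_low.
So the output code is 494.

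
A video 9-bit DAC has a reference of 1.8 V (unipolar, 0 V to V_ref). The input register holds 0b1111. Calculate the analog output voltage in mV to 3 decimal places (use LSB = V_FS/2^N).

LSB = 1.8 V / 2^9 = 3.516 mV.
Code 0b1111 = 15 decimal.
V_out = 0 + 15 × 0.00351563 V = 0.0527344 V.
= 52.734 mV.

52.734 mV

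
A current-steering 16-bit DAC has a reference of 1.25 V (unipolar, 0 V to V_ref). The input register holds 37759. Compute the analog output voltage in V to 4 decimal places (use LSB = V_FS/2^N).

0.7202 V

LSB = 1.25 V / 2^16 = 19.07 µV.
V_out = 0 + 37759 × 1.90735e-05 V = 0.720196 V.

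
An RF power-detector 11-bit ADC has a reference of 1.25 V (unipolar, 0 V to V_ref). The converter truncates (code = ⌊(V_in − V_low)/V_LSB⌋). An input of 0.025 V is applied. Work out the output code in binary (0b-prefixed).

LSB = 1.25 V / 2048 = 0.610 mV.
(V_in − V_low)/LSB = (0.025 − 0) / 0.000610352 = 40.960.
⌊·⌋(40.960) = 40.
In binary (0b-prefixed): 0b101000.

code 0b101000 (decimal 40)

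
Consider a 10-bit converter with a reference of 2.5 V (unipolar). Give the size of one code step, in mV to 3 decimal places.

2.441 mV

Full-scale span = 2.5 V.
LSB = 2.5 / 2^10 = 2.5 / 1024 = 0.00244141 V = 2.441 mV.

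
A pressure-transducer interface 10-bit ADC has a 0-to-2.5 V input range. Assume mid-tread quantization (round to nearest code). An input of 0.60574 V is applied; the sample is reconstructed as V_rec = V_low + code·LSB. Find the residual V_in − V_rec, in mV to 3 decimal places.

Step size: 2.5 V ÷ 2^10 = 2.441 mV.
Scaled input = 248.1111 LSBs, so code = 248.
Reconstructed: 0.60546875 V.
V_in − V_rec = 0.00027125 V = 0.271 mV.

0.271 mV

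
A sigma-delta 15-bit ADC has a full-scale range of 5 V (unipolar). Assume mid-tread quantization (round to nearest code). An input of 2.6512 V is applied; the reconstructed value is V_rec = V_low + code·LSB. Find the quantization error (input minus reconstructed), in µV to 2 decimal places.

One LSB is 5 V / 32768 = 152.59 µV.
Scaled input = 17374.9043 LSBs, so code = 17375.
Code 17375 maps back to 0 + 17375×0.000152588 V = 2.6512146 V.
V_in − V_rec = -1.45996e-05 V = -14.60 µV.

-14.60 µV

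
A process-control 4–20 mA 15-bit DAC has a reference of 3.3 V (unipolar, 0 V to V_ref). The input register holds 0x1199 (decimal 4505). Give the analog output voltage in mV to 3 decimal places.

453.690 mV

LSB = 3.3 V / 2^15 = 100.71 µV.
Code 0x1199 = 4505 decimal.
V_out = 0 + 4505 × 0.000100708 V = 0.45369 V.
= 453.690 mV.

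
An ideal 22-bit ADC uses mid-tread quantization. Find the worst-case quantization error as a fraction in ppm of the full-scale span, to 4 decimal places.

Rounding → worst-case error = ½ LSB = V_FS/2^23, so 1e+06/8388608 = 0.119209 ppm of full scale.

0.1192 ppm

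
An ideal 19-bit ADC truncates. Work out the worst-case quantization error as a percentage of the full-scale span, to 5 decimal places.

0.00019 %

Truncating → worst-case error = 1 LSB = V_FS/2^19, so 100/524288 = 0.000190735 % of full scale.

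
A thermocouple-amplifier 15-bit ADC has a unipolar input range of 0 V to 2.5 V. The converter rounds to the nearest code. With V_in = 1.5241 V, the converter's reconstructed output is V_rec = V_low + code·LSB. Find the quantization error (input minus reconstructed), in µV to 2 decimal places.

-24.15 µV

One LSB is 2.5 V / 32768 = 76.29 µV.
Scaled input = 19976.6835 LSBs, so code = 19977.
Code 19977 maps back to 0 + 19977×7.62939e-05 V = 1.5241241 V.
Error = 1.5241 − 1.5241241 = -2.41455e-05 V = -24.15 µV.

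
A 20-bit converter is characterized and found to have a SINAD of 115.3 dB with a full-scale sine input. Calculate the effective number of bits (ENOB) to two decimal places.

ENOB = (SINAD − 1.76) / 6.02 = (115.3 − 1.76)/6.02 = 18.860.

18.86 bits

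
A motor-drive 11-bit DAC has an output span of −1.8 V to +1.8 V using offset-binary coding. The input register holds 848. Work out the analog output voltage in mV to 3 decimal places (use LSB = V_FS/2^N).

-309.375 mV

LSB = 3.6 V / 2^11 = 1.758 mV.
V_out = (−1.8) + 848 × 0.00175781 V = -0.309375 V.
= -309.375 mV.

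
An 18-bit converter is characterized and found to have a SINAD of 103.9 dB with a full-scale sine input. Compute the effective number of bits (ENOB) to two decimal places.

ENOB = (SINAD − 1.76) / 6.02 = (103.9 − 1.76)/6.02 = 16.967.

16.97 bits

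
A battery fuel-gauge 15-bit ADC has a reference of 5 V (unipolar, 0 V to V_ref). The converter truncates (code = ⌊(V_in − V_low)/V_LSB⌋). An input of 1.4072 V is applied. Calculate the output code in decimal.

LSB = 5 V / 32768 = 152.59 µV.
(V_in − V_low)/LSB = (1.4072 − 0) / 0.000152588 = 9222.226.
So the output code is 9222.

code 9222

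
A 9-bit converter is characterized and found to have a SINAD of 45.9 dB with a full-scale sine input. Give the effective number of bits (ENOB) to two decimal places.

ENOB = (SINAD − 1.76) / 6.02 = (45.9 − 1.76)/6.02 = 7.332.

7.33 bits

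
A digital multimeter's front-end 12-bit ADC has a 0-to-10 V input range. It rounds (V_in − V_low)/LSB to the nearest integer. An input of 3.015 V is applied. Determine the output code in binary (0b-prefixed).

With 4096 levels over 10 V, one step is 2.441 mV.
Input sits at 1234.944 steps above V_low.
So the output code is 1235.
In binary (0b-prefixed): 0b10011010011.

code 0b10011010011 (decimal 1235)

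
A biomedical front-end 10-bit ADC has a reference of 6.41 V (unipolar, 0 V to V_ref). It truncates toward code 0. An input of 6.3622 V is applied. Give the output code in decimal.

LSB = 6.41 V / 1024 = 6.260 mV.
(V_in − V_low)/LSB = (6.3622 − 0) / 0.00625977 = 1016.364.
So the output code is 1016.

code 1016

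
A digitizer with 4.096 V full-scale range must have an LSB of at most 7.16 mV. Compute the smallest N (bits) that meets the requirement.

Number of steps required ≥ 4.096 V / 7.16 mV = 572.07.
Need 2^N ≥ 572.07; 2^9 = 512, 2^10 = 1024.
Minimum N = 10.

10 bits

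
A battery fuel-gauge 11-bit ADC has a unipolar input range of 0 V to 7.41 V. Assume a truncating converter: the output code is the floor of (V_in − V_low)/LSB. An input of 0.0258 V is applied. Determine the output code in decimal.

With 2048 levels over 7.41 V, one step is 3.618 mV.
Input sits at 7.131 steps above V_low.
So the output code is 7.

code 7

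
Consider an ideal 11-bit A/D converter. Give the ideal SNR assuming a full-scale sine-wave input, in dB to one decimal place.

SNR ≈ 6.02·N + 1.76 dB = 6.02·11 + 1.76 = 67.98 dB.

68.0 dB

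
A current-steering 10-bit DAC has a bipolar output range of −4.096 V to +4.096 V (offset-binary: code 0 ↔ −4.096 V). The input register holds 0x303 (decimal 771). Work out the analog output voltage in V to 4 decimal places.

LSB = 8.192 V / 2^10 = 8.000 mV.
Code 0x303 = 771 decimal.
V_out = (−4.096) + 771 × 0.008 V = 2.072 V.

2.0720 V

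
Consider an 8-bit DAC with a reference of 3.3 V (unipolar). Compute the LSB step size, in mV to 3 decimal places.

12.891 mV

Full-scale span = 3.3 V.
LSB = 3.3 / 2^8 = 3.3 / 256 = 0.0128906 V = 12.891 mV.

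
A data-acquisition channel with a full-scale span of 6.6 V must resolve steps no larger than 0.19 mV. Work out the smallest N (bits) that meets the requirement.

Number of steps required ≥ 6.6 V / 0.19 mV = 34736.84.
Need 2^N ≥ 34736.84; 2^15 = 32768, 2^16 = 65536.
Minimum N = 16.

16 bits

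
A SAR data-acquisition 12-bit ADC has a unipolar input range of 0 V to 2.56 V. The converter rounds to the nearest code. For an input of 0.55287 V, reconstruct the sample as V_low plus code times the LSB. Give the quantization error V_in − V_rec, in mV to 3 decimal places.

LSB = 2.56/2^12 = 0.625 mV.
(0.55287 − 0)/0.000625 = 884.5920; round gives code 885.
Reconstructed: 0.553125 V.
Difference: -0.000255 V → -0.255 mV.

-0.255 mV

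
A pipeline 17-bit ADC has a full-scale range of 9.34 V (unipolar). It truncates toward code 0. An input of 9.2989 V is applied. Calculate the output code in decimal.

code 130495

LSB = 9.34 V / 131072 = 71.26 µV.
(V_in − V_low)/LSB = (9.2989 − 0) / 7.12585e-05 = 130495.227.
Floor → code 130495.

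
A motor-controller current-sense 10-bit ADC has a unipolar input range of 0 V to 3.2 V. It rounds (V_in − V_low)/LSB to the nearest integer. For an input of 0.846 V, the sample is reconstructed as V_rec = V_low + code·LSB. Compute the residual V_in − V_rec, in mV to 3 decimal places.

One LSB is 3.2 V / 1024 = 3.125 mV.
(0.846 − 0)/0.003125 = 270.7200; round gives code 271.
Code 271 maps back to 0 + 271×0.003125 V = 0.846875 V.
Error = 0.846 − 0.846875 = -0.000875 V = -0.875 mV.

-0.875 mV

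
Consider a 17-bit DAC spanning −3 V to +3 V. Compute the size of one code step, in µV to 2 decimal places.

45.78 µV

Full-scale span = 6 V.
LSB = 6 / 2^17 = 6 / 131072 = 4.57764e-05 V = 45.78 µV.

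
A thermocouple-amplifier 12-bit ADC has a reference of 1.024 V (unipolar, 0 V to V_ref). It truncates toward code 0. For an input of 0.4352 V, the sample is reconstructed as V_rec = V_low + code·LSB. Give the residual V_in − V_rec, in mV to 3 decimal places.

0.200 mV

Step size: 1.024 V ÷ 2^12 = 250.00 µV.
(0.4352 − 0)/0.00025 = 1740.8000; ⌊·⌋ gives code 1740.
V_rec = 0 + 1740·0.00025 = 0.435 V.
Error = 0.4352 − 0.435 = 0.0002 V = 0.200 mV.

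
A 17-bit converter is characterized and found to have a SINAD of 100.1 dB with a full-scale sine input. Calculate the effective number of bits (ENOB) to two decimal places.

16.34 bits

ENOB = (SINAD − 1.76) / 6.02 = (100.1 − 1.76)/6.02 = 16.336.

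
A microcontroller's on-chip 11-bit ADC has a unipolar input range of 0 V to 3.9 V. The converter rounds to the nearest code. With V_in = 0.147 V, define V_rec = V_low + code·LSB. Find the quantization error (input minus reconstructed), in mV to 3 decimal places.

One LSB is 3.9 V / 2048 = 1.904 mV.
(V_in − V_low)/LSB = (0.147 − 0)/0.0019043 = 77.1938 → code 77 (round).
Reconstructed: 0.14663086 V.
Difference: 0.000369141 V → 0.369 mV.

0.369 mV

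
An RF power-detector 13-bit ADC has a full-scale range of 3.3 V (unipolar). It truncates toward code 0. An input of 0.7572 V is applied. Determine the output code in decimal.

Full-scale span = 3.3 V; LSB = 3.3/2^13 = 402.83 µV.
(0.7572 − 0) / 0.000402832 = 1879.692 LSBs.
So the output code is 1879.

code 1879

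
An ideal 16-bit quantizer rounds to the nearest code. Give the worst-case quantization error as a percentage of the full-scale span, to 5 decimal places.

0.00076 %

Rounding → worst-case error = ½ LSB = V_FS/2^17, so 100/131072 = 0.000762939 % of full scale.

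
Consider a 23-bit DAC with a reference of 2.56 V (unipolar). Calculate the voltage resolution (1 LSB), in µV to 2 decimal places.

Full-scale span = 2.56 V.
LSB = 2.56 / 2^23 = 2.56 / 8388608 = 3.05176e-07 V = 0.31 µV.

0.31 µV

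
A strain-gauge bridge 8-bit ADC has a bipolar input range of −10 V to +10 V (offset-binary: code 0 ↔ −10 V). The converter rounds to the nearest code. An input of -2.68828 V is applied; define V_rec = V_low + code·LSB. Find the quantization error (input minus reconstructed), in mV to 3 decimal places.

One LSB is 20 V / 256 = 78.125 mV.
(-2.68828 − (−10))/0.078125 = 93.5900; round gives code 94.
Reconstructed: -2.65625 V.
Difference: -0.03203 V → -32.030 mV.

-32.030 mV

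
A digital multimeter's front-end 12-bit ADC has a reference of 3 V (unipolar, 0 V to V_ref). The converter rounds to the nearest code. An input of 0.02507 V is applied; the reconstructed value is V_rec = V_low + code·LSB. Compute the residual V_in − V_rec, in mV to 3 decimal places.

Step size: 3 V ÷ 2^12 = 0.732 mV.
(0.02507 − 0)/0.000732422 = 34.2289; round gives code 34.
Code 34 maps back to 0 + 34×0.000732422 V = 0.024902344 V.
Difference: 0.000167656 V → 0.168 mV.

0.168 mV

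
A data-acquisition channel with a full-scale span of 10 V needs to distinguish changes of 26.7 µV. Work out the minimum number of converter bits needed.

19 bits

Number of steps required ≥ 10 V / 26.7 µV = 374531.84.
Need 2^N ≥ 374531.84; 2^18 = 262144, 2^19 = 524288.
Minimum N = 19.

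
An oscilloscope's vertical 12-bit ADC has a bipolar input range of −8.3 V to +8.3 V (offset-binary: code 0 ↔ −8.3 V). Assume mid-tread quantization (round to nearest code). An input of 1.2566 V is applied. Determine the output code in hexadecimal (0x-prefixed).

code 0x936 (decimal 2358)

With 4096 levels over 16.6 V, one step is 4.053 mV.
Input sits at 2358.062 steps above V_low.
So the output code is 2358.
In hexadecimal (0x-prefixed): 0x936.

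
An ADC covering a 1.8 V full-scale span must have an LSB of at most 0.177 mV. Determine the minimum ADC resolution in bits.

Number of steps required ≥ 1.8 V / 0.177 mV = 10169.49.
Need 2^N ≥ 10169.49; 2^13 = 8192, 2^14 = 16384.
Minimum N = 14.

14 bits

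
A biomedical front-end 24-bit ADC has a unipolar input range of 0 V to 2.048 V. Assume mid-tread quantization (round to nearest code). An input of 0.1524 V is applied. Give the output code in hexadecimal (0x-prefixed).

code 0x130CCD (decimal 1248461)

LSB = 2.048 V / 16777216 = 0.12 µV.
(0.1524 − 0) / 1.2207e-07 = 1248460.800 LSBs.
Round → code 1248461.
In hexadecimal (0x-prefixed): 0x130CCD.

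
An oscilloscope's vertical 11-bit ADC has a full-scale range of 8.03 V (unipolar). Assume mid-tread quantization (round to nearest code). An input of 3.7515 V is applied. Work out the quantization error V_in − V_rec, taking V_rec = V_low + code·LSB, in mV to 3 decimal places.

-0.800 mV

Step size: 8.03 V ÷ 2^11 = 3.921 mV.
(V_in − V_low)/LSB = (3.7515 − 0)/0.0039209 = 956.7960 → code 957 (round).
Code 957 maps back to 0 + 957×0.0039209 V = 3.7522998 V.
Error = 3.7515 − 3.7522998 = -0.000799805 V = -0.800 mV.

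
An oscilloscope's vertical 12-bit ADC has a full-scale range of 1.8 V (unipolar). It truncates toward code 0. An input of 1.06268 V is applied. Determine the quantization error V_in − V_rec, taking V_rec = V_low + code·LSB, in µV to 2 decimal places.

LSB = 1.8/2^12 = 439.45 µV.
Scaled input = 2418.1874 LSBs, so code = 2418.
Reconstructed: 1.0625977 V.
Error = 1.06268 − 1.0625977 = 8.23438e-05 V = 82.34 µV.

82.34 µV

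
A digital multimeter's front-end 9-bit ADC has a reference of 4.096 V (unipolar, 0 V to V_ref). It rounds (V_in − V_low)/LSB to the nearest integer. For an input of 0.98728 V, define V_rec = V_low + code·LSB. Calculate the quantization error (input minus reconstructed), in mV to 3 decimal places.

3.280 mV

LSB = 4.096/2^9 = 8.000 mV.
Scaled input = 123.4100 LSBs, so code = 123.
Code 123 maps back to 0 + 123×0.008 V = 0.984 V.
Difference: 0.00328 V → 3.280 mV.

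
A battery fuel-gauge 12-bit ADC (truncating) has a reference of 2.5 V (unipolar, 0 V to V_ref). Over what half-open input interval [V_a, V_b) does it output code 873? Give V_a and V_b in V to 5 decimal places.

LSB = 2.5/2^12 = 0.610 mV.
V_a = V_low + 873·LSB = 0.532837 V; V_b = V_low + 874·LSB = 0.533447 V.

[0.53284 V, 0.53345 V)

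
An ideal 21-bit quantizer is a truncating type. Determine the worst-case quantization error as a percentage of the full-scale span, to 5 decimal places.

0.00005 %

Truncating → worst-case error = 1 LSB = V_FS/2^21, so 100/2097152 = 4.76837e-05 % of full scale.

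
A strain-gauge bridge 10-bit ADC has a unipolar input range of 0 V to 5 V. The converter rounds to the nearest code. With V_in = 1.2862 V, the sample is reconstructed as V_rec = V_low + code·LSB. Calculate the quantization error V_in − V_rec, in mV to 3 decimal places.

2.020 mV

One LSB is 5 V / 1024 = 4.883 mV.
(V_in − V_low)/LSB = (1.2862 − 0)/0.00488281 = 263.4138 → code 263 (round).
Reconstructed: 1.2841797 V.
V_in − V_rec = 0.00202031 V = 2.020 mV.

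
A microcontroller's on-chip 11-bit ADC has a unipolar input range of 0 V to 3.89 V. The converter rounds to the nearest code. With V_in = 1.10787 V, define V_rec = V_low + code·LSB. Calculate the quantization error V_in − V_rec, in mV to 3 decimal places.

0.512 mV

One LSB is 3.89 V / 2048 = 1.899 mV.
(1.10787 − 0)/0.00189941 = 583.2693; round gives code 583.
Reconstructed: 1.1073584 V.
Error = 1.10787 − 1.1073584 = 0.000511602 V = 0.512 mV.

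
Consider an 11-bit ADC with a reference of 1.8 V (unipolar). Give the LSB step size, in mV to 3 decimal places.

Full-scale span = 1.8 V.
LSB = 1.8 / 2^11 = 1.8 / 2048 = 0.000878906 V = 0.879 mV.

0.879 mV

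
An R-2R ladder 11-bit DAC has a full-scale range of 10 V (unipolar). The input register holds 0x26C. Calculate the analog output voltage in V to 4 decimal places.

3.0273 V

LSB = 10 V / 2^11 = 4.883 mV.
Code 0x26C = 620 decimal.
V_out = 0 + 620 × 0.00488281 V = 3.02734 V.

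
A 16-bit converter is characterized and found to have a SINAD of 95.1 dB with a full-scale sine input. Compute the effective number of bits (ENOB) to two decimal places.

ENOB = (SINAD − 1.76) / 6.02 = (95.1 − 1.76)/6.02 = 15.505.

15.50 bits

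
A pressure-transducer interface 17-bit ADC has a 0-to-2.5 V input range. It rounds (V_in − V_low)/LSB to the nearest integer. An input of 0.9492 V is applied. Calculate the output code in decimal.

code 49765

LSB = 2.5 V / 131072 = 19.07 µV.
Input sits at 49765.417 steps above V_low.
So the output code is 49765.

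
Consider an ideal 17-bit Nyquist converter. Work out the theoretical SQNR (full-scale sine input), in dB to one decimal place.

104.1 dB

SNR ≈ 6.02·N + 1.76 dB = 6.02·17 + 1.76 = 104.10 dB.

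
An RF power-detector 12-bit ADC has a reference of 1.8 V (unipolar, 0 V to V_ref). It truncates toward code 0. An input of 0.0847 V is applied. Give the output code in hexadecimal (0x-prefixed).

LSB = 1.8 V / 4096 = 439.45 µV.
(0.0847 − 0) / 0.000439453 = 192.740 LSBs.
⌊·⌋(192.740) = 192.
In hexadecimal (0x-prefixed): 0xC0.

code 0xC0 (decimal 192)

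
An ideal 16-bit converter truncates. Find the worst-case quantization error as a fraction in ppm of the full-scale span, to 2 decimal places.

15.26 ppm

Truncating → worst-case error = 1 LSB = V_FS/2^16, so 1e+06/65536 = 15.2588 ppm of full scale.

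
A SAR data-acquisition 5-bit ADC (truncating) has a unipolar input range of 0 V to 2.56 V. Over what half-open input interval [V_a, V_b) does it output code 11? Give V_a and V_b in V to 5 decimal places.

LSB = 2.56/2^5 = 80.000 mV.
V_a = V_low + 11·LSB = 0.88 V; V_b = V_low + 12·LSB = 0.96 V.

[0.88000 V, 0.96000 V)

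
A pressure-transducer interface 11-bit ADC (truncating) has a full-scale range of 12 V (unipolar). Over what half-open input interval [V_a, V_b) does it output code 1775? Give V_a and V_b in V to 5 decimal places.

LSB = 12/2^11 = 5.859 mV.
V_a = V_low + 1775·LSB = 10.4004 V; V_b = V_low + 1776·LSB = 10.4062 V.

[10.40039 V, 10.40625 V)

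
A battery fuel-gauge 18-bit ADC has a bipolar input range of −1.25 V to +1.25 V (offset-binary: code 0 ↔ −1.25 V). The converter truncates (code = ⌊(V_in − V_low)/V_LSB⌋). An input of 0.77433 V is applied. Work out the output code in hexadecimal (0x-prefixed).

With 262144 levels over 2.5 V, one step is 9.54 µV.
(V_in − V_low)/LSB = (0.77433 − (−1.25)) / 9.53674e-06 = 212266.385.
⌊·⌋(212266.385) = 212266.
In hexadecimal (0x-prefixed): 0x33D2A.

code 0x33D2A (decimal 212266)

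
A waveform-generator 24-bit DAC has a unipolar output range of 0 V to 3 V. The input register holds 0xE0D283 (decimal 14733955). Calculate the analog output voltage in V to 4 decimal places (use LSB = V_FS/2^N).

LSB = 3 V / 2^24 = 0.18 µV.
Code 0xE0D283 = 14733955 decimal.
V_out = 0 + 14733955 × 1.78814e-07 V = 2.63464 V.

2.6346 V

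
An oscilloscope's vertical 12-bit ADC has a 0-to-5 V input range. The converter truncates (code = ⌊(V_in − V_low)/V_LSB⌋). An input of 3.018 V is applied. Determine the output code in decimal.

code 2472

LSB = 5 V / 4096 = 1.221 mV.
(V_in − V_low)/LSB = (3.018 − 0) / 0.0012207 = 2472.346.
Floor → code 2472.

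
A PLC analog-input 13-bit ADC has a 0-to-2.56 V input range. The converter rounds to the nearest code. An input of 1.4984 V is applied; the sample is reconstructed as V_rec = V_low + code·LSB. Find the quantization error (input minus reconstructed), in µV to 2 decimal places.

-37.50 µV

One LSB is 2.56 V / 8192 = 312.50 µV.
(1.4984 − 0)/0.0003125 = 4794.8800; round gives code 4795.
V_rec = 0 + 4795·0.0003125 = 1.4984375 V.
Error = 1.4984 − 1.4984375 = -3.75e-05 V = -37.50 µV.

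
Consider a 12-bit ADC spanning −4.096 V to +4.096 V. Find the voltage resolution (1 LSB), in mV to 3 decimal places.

2.000 mV

Full-scale span = 8.192 V.
LSB = 8.192 / 2^12 = 8.192 / 4096 = 0.002 V = 2.000 mV.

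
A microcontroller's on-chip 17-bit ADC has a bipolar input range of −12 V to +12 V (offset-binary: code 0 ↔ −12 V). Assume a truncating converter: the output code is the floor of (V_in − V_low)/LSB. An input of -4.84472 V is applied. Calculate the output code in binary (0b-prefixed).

code 0b1001100010100101 (decimal 39077)

With 131072 levels over 24 V, one step is 183.11 µV.
(-4.84472 − (−12)) / 0.000183105 = 39077.369 LSBs.
Floor → code 39077.
In binary (0b-prefixed): 0b1001100010100101.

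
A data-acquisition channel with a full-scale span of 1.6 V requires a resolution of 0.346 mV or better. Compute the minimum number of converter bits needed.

13 bits

Number of steps required ≥ 1.6 V / 0.346 mV = 4624.28.
Need 2^N ≥ 4624.28; 2^12 = 4096, 2^13 = 8192.
Minimum N = 13.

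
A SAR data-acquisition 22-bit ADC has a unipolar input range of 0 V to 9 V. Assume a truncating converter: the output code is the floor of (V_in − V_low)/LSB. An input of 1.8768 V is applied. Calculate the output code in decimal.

code 874652

With 4194304 levels over 9 V, one step is 2.15 µV.
Input sits at 874652.194 steps above V_low.
⌊·⌋(874652.194) = 874652.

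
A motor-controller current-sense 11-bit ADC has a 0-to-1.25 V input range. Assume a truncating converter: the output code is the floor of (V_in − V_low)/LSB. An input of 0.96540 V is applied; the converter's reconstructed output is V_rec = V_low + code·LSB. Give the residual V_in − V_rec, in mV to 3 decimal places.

Step size: 1.25 V ÷ 2^11 = 0.610 mV.
(V_in − V_low)/LSB = (0.96540 − 0)/0.000610352 = 1581.7114 → code 1581 (floor).
V_rec = 0 + 1581·0.000610352 = 0.96496582 V.
V_in − V_rec = 0.00043418 V = 0.434 mV.

0.434 mV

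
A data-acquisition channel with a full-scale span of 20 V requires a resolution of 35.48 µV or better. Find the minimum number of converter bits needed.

Number of steps required ≥ 20 V / 35.48 µV = 563697.86.
Need 2^N ≥ 563697.86; 2^19 = 524288, 2^20 = 1048576.
Minimum N = 20.

20 bits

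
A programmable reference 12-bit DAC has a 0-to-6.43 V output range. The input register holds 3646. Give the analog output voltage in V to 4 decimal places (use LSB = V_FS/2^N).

LSB = 6.43 V / 2^12 = 1.570 mV.
V_out = 0 + 3646 × 0.00156982 V = 5.72358 V.

5.7236 V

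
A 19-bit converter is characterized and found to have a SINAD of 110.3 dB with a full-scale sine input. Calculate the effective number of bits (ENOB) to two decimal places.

ENOB = (SINAD − 1.76) / 6.02 = (110.3 − 1.76)/6.02 = 18.030.

18.03 bits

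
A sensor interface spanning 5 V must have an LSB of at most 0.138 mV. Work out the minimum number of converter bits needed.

Number of steps required ≥ 5 V / 0.138 mV = 36231.88.
Need 2^N ≥ 36231.88; 2^15 = 32768, 2^16 = 65536.
Minimum N = 16.

16 bits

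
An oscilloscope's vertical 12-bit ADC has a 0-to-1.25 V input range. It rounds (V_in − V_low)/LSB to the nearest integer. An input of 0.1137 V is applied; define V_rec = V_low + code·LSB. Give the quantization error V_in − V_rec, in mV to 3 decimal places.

LSB = 1.25/2^12 = 305.18 µV.
(V_in − V_low)/LSB = (0.1137 − 0)/0.000305176 = 372.5722 → code 373 (round).
Reconstructed: 0.11383057 V.
Difference: -0.000130566 V → -0.131 mV.

-0.131 mV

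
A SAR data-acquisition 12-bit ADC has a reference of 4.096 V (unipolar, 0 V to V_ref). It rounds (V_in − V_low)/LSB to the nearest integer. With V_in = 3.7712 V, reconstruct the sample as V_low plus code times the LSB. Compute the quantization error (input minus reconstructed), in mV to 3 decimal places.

0.200 mV

LSB = 4.096/2^12 = 1.000 mV.
(V_in − V_low)/LSB = (3.7712 − 0)/0.001 = 3771.2000 → code 3771 (round).
Code 3771 maps back to 0 + 3771×0.001 V = 3.771 V.
Difference: 0.0002 V → 0.200 mV.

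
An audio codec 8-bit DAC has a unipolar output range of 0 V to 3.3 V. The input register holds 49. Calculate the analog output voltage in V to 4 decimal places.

LSB = 3.3 V / 2^8 = 12.891 mV.
V_out = 0 + 49 × 0.0128906 V = 0.631641 V.

0.6316 V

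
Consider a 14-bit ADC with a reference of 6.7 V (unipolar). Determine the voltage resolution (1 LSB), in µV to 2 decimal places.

408.94 µV

Full-scale span = 6.7 V.
LSB = 6.7 / 2^14 = 6.7 / 16384 = 0.000408936 V = 408.94 µV.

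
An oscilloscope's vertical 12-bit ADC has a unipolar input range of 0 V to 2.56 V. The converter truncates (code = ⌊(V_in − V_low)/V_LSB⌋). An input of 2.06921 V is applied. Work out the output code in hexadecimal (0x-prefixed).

With 4096 levels over 2.56 V, one step is 0.625 mV.
(V_in − V_low)/LSB = (2.06921 − 0) / 0.000625 = 3310.736.
Floor → code 3310.
In hexadecimal (0x-prefixed): 0xCEE.

code 0xCEE (decimal 3310)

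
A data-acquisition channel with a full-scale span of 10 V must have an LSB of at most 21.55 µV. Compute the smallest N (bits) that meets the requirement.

19 bits

Number of steps required ≥ 10 V / 21.55 µV = 464037.12.
Need 2^N ≥ 464037.12; 2^18 = 262144, 2^19 = 524288.
Minimum N = 19.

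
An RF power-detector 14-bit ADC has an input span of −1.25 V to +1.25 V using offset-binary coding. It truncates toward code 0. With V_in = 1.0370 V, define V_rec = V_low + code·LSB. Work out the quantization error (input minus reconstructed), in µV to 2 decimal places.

Step size: 2.5 V ÷ 2^14 = 152.59 µV.
Scaled input = 14988.0832 LSBs, so code = 14988.
Reconstructed: 1.0369873 V.
Error = 1.0370 − 1.0369873 = 1.26953e-05 V = 12.70 µV.

12.70 µV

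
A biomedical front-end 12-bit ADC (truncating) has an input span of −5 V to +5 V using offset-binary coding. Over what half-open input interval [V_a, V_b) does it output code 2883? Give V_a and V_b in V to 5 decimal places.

[2.03857 V, 2.04102 V)

LSB = 10/2^12 = 2.441 mV.
V_a = V_low + 2883·LSB = 2.03857 V; V_b = V_low + 2884·LSB = 2.04102 V.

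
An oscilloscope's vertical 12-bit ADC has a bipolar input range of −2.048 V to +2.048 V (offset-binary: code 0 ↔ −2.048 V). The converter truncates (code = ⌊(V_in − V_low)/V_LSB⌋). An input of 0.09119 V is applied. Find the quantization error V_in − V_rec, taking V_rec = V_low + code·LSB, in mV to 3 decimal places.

One LSB is 4.096 V / 4096 = 1.000 mV.
(0.09119 − (−2.048))/0.001 = 2139.1900; ⌊·⌋ gives code 2139.
V_rec = (−2.048) + 2139·0.001 = 0.091 V.
Difference: 0.00019 V → 0.190 mV.

0.190 mV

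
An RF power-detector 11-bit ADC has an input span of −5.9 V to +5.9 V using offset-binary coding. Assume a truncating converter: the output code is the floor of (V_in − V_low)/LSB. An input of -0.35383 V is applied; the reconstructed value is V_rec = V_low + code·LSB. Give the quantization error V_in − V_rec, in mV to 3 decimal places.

3.397 mV

LSB = 11.8/2^11 = 5.762 mV.
(V_in − V_low)/LSB = (-0.35383 − (−5.9))/0.00576172 = 962.5895 → code 962 (floor).
Code 962 maps back to (−5.9) + 962×0.00576172 V = -0.35722656 V.
V_in − V_rec = 0.00339656 V = 3.397 mV.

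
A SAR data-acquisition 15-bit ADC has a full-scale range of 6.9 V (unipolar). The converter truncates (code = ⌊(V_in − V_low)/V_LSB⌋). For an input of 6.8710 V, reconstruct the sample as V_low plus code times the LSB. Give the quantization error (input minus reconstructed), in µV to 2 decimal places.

58.84 µV

LSB = 6.9/2^15 = 210.57 µV.
Scaled input = 32630.2794 LSBs, so code = 32630.
Code 32630 maps back to 0 + 32630×0.000210571 V = 6.8709412 V.
V_in − V_rec = 5.88379e-05 V = 58.84 µV.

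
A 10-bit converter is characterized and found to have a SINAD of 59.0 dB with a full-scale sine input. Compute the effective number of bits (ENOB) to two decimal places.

ENOB = (SINAD − 1.76) / 6.02 = (59.0 − 1.76)/6.02 = 9.508.

9.51 bits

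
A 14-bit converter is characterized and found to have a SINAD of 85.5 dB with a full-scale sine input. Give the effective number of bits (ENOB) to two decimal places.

ENOB = (SINAD − 1.76) / 6.02 = (85.5 − 1.76)/6.02 = 13.910.

13.91 bits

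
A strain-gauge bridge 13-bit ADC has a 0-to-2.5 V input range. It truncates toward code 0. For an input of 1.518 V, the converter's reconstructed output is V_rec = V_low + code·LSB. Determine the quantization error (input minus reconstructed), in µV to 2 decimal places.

55.66 µV

LSB = 2.5/2^13 = 305.18 µV.
Scaled input = 4974.1824 LSBs, so code = 4974.
Code 4974 maps back to 0 + 4974×0.000305176 V = 1.5179443 V.
Error = 1.518 − 1.5179443 = 5.56641e-05 V = 55.66 µV.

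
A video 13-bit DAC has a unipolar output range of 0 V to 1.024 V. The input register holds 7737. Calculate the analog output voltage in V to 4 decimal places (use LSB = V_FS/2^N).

LSB = 1.024 V / 2^13 = 125.00 µV.
V_out = 0 + 7737 × 0.000125 V = 0.967125 V.

0.9671 V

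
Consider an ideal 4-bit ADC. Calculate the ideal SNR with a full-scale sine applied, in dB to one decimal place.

SNR ≈ 6.02·N + 1.76 dB = 6.02·4 + 1.76 = 25.84 dB.

25.8 dB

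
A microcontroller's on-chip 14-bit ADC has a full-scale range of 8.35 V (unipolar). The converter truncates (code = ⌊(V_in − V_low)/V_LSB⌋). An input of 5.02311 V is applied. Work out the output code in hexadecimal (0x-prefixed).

LSB = 8.35 V / 16384 = 0.510 mV.
(V_in − V_low)/LSB = (5.02311 − 0) / 0.000509644 = 9856.124.
Floor → code 9856.
In hexadecimal (0x-prefixed): 0x2680.

code 0x2680 (decimal 9856)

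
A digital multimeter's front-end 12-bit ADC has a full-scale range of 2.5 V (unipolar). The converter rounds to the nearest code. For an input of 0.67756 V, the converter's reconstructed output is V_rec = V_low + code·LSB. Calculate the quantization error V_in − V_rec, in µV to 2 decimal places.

69.77 µV

Step size: 2.5 V ÷ 2^12 = 0.610 mV.
(V_in − V_low)/LSB = (0.67756 − 0)/0.000610352 = 1110.1143 → code 1110 (round).
V_rec = 0 + 1110·0.000610352 = 0.67749023 V.
Error = 0.67756 − 0.67749023 = 6.97656e-05 V = 69.77 µV.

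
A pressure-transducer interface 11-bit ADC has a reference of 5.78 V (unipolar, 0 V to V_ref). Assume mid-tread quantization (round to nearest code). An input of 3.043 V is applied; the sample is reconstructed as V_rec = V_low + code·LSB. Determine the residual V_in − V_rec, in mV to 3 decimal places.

0.598 mV

LSB = 5.78/2^11 = 2.822 mV.
(V_in − V_low)/LSB = (3.043 − 0)/0.00282227 = 1078.2118 → code 1078 (round).
V_rec = 0 + 1078·0.00282227 = 3.0424023 V.
V_in − V_rec = 0.000597656 V = 0.598 mV.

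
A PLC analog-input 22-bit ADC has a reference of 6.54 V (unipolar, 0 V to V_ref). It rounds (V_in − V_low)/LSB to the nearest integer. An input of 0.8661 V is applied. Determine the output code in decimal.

code 555457

LSB = 6.54 V / 4194304 = 1.56 µV.
Input sits at 555456.681 steps above V_low.
So the output code is 555457.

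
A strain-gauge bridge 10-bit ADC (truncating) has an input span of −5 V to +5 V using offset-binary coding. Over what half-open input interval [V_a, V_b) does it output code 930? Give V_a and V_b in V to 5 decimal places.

[4.08203 V, 4.09180 V)

LSB = 10/2^10 = 9.766 mV.
V_a = V_low + 930·LSB = 4.08203 V; V_b = V_low + 931·LSB = 4.0918 V.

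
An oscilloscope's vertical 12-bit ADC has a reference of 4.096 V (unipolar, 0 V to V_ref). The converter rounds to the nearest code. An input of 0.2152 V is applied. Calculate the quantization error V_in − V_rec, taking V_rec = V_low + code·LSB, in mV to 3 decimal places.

0.200 mV

Step size: 4.096 V ÷ 2^12 = 1.000 mV.
(0.2152 − 0)/0.001 = 215.2000; round gives code 215.
Reconstructed: 0.215 V.
Error = 0.2152 − 0.215 = 0.0002 V = 0.200 mV.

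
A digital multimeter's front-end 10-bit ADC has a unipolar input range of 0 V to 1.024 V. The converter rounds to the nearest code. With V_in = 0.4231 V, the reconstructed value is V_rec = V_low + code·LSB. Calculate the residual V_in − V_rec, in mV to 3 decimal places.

One LSB is 1.024 V / 1024 = 1.000 mV.
Scaled input = 423.1000 LSBs, so code = 423.
V_rec = 0 + 423·0.001 = 0.423 V.
Difference: 0.0001 V → 0.100 mV.

0.100 mV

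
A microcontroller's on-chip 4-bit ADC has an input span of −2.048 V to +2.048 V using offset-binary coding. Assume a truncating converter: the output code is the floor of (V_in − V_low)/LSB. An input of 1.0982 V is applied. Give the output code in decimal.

LSB = 4.096 V / 16 = 256.000 mV.
Input sits at 12.290 steps above V_low.
So the output code is 12.

code 12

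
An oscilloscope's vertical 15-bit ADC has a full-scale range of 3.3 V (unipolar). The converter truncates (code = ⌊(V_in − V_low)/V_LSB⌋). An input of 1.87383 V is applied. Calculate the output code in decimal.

LSB = 3.3 V / 32768 = 100.71 µV.
(1.87383 − 0) / 0.000100708 = 18606.564 LSBs.
⌊·⌋(18606.564) = 18606.

code 18606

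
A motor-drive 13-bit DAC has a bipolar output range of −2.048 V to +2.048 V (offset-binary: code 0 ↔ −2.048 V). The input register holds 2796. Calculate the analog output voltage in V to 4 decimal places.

LSB = 4.096 V / 2^13 = 0.500 mV.
V_out = (−2.048) + 2796 × 0.0005 V = -0.65 V.

-0.6500 V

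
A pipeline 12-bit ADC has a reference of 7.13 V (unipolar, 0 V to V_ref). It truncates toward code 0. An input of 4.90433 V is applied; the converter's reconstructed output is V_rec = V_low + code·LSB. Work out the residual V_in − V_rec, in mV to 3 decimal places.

0.714 mV

One LSB is 7.13 V / 4096 = 1.741 mV.
Scaled input = 2817.4103 LSBs, so code = 2817.
V_rec = 0 + 2817·0.00174072 = 4.9036157 V.
Difference: 0.000714277 V → 0.714 mV.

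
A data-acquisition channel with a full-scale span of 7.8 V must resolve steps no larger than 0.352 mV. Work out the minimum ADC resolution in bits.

Number of steps required ≥ 7.8 V / 0.352 mV = 22159.09.
Need 2^N ≥ 22159.09; 2^14 = 16384, 2^15 = 32768.
Minimum N = 15.

15 bits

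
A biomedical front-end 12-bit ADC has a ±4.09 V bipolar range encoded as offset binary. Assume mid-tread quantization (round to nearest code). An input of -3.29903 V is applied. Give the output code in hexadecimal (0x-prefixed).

LSB = 8.18 V / 4096 = 1.997 mV.
(-3.29903 − (−4.09)) / 0.00199707 = 396.065 LSBs.
So the output code is 396.
In hexadecimal (0x-prefixed): 0x18C.

code 0x18C (decimal 396)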